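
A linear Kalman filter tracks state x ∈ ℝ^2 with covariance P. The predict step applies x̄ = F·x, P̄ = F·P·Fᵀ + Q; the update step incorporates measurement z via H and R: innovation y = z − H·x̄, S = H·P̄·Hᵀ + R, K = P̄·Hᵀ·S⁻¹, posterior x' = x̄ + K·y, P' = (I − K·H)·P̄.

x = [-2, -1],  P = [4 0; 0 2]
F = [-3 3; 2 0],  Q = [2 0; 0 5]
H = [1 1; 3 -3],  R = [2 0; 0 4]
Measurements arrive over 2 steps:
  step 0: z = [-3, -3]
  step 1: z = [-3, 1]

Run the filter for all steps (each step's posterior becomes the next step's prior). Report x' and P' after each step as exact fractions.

step 0: x' = [-23927/11987, -12296/11987], P' = [6824/11987 4104/11987; 4104/11987 6684/11987]
step 1: x' = [-11507195/11012899, -17211920/11012899], P' = [5779678/11012899 3430254/11012899; 3430254/11012899 5841906/11012899]

step 0: x̄ = F·x = [3, -4]
step 0: P̄ = F·P·Fᵀ + Q = [56 -24; -24 21]
step 0: y = z − H·x̄ = [-2, -24]
step 0: S = H·P̄·Hᵀ + R = [31 105; 105 1129]
step 0: K = P̄·Hᵀ·S⁻¹ = [5464/11987 2040/11987; 5394/11987 -1935/11987]
step 0: x' = x̄ + K·y = [-23927/11987, -12296/11987]
step 0: P' = (I − K·H)·P̄ = [6824/11987 4104/11987; 4104/11987 6684/11987]
step 1: x̄ = F·x = [34893/11987, -47854/11987]
step 1: P̄ = F·P·Fᵀ + Q = [71674/11987 -16320/11987; -16320/11987 87231/11987]
step 1: y = z − H·x̄ = [-23000/11987, -236254/11987]
step 1: S = H·P̄·Hᵀ + R = [150239/11987 -46671/11987; -46671/11987 1771853/11987]
step 1: K = P̄·Hᵀ·S⁻¹ = [97978/234317 1762068/11012899; 98640/234317 -1808739/11012899]
step 1: x' = x̄ + K·y = [-11507195/11012899, -17211920/11012899]
step 1: P' = (I − K·H)·P̄ = [5779678/11012899 3430254/11012899; 3430254/11012899 5841906/11012899]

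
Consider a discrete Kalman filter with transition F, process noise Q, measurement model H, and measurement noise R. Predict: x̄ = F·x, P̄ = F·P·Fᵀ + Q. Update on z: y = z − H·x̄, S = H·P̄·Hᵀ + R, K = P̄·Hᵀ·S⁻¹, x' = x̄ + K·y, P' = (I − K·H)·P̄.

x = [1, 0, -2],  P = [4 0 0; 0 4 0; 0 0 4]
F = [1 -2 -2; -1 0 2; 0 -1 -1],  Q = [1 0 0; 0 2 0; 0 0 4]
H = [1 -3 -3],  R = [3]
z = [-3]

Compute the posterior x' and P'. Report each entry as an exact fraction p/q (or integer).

x' = [297/226, -38/113, 192/113]
P' = [5961/226 -741/113 1710/113; -741/113 564/113 -780/113; 1710/113 -780/113 1348/113]

x̄ = F·x = [5, -5, 2]
P̄ = F·P·Fᵀ + Q = [37 -20 16; -20 22 -8; 16 -8 12]
y = z − H·x̄ = [-17]
S = H·P̄·Hᵀ + R = [226]
K = P̄·Hᵀ·S⁻¹ = [49/226; -31/113; 2/113]
x' = x̄ + K·y = [297/226, -38/113, 192/113]
P' = (I − K·H)·P̄ = [5961/226 -741/113 1710/113; -741/113 564/113 -780/113; 1710/113 -780/113 1348/113]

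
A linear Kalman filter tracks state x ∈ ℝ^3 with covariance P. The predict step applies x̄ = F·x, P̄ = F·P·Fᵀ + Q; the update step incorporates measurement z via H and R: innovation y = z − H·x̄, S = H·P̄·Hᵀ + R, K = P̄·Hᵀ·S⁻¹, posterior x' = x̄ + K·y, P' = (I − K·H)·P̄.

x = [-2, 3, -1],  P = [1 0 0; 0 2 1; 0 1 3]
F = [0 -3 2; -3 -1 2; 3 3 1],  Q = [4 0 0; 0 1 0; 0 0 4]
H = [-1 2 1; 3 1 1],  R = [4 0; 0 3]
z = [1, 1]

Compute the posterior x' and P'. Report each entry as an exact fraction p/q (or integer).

x' = [1589/3352, 5065/1676, -12979/3352]
P' = [23685/26816 25701/13408 -99627/26816; 25701/13408 53509/6704 -177995/13408; -99627/26816 -177995/13408 653605/26816]

x̄ = F·x = [-11, 1, 2]
P̄ = F·P·Fᵀ + Q = [22 10 -9; 10 20 -4; -9 -4 40]
y = z − H·x̄ = [-14, 31]
S = H·P̄·Hᵀ + R = [108 34; 34 259]
K = P̄·Hᵀ·S⁻¹ = [-5127/26816 3805/13408; 2585/13408 1021/6704; 10313/26816 -211/13408]
x' = x̄ + K·y = [1589/3352, 5065/1676, -12979/3352]
P' = (I − K·H)·P̄ = [23685/26816 25701/13408 -99627/26816; 25701/13408 53509/6704 -177995/13408; -99627/26816 -177995/13408 653605/26816]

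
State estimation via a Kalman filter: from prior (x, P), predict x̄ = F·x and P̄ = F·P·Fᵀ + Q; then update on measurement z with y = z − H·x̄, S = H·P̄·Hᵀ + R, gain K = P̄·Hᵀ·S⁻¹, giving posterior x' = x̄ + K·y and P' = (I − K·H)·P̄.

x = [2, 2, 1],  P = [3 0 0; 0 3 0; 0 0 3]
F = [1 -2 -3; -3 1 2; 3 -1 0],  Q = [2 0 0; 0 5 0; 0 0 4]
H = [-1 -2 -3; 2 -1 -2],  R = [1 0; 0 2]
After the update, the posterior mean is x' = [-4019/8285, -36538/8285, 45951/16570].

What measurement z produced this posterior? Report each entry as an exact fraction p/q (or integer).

z = [1, -2]

x̄ = F·x = [-5, -2, 4]
P̄ = F·P·Fᵀ + Q = [44 -33 15; -33 47 -30; 15 -30 34]
S = H·P̄·Hᵀ + R = [137 39; 39 253]
K = P̄·Hᵀ·S⁻¹ = [-2342/8285 3341/8285; 2351/8285 -2098/8285; -14109/33140 1127/33140]
x' − x̄ = [37406/8285, -19968/8285, -20329/16570] = K·y
y = (KᵀK)⁻¹·Kᵀ·(x' − x̄) = [4, 14]
z = y + H·x̄ = [4, 14] + [-3, -16] = [1, -2]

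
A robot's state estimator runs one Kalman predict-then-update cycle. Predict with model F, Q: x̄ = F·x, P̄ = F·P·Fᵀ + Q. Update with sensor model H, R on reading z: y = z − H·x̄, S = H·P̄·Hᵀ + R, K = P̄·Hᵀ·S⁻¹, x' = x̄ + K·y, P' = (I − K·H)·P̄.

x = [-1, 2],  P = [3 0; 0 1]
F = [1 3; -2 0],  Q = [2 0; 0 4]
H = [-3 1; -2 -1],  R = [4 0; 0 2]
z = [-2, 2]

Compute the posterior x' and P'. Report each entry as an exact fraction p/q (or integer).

x' = [41/438, -647/438]
P' = [155/657 -53/657; -53/657 815/657]

x̄ = F·x = [5, 2]
P̄ = F·P·Fᵀ + Q = [14 -6; -6 16]
y = z − H·x̄ = [11, 14]
S = H·P̄·Hᵀ + R = [182 62; 62 50]
K = P̄·Hᵀ·S⁻¹ = [-259/1314 -257/1314; 487/1314 -709/1314]
x' = x̄ + K·y = [41/438, -647/438]
P' = (I − K·H)·P̄ = [155/657 -53/657; -53/657 815/657]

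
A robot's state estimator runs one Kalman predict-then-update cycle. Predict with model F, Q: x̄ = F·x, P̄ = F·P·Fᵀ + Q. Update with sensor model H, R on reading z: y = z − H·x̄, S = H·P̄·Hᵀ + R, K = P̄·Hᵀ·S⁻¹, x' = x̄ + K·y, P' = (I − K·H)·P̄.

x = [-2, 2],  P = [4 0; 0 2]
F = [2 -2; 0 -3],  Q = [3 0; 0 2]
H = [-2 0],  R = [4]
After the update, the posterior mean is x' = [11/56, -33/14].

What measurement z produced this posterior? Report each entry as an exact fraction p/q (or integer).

z = [-1]

x̄ = F·x = [-8, -6]
P̄ = F·P·Fᵀ + Q = [27 12; 12 20]
S = H·P̄·Hᵀ + R = [112]
K = P̄·Hᵀ·S⁻¹ = [-27/56; -3/14]
x' − x̄ = [459/56, 51/14] = K·y
y = (KᵀK)⁻¹·Kᵀ·(x' − x̄) = [-17]
z = y + H·x̄ = [-17] + [16] = [-1]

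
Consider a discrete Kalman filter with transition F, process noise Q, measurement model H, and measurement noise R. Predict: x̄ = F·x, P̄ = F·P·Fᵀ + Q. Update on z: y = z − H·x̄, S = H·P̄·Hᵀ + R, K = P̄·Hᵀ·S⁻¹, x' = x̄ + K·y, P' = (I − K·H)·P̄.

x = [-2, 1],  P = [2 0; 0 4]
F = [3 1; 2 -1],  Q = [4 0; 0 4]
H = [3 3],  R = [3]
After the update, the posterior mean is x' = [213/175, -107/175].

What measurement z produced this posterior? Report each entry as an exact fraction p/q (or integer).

x̄ = F·x = [-5, -5]
P̄ = F·P·Fᵀ + Q = [26 8; 8 16]
S = H·P̄·Hᵀ + R = [525]
K = P̄·Hᵀ·S⁻¹ = [34/175; 24/175]
x' − x̄ = [1088/175, 768/175] = K·y
y = (KᵀK)⁻¹·Kᵀ·(x' − x̄) = [32]
z = y + H·x̄ = [32] + [-30] = [2]

z = [2]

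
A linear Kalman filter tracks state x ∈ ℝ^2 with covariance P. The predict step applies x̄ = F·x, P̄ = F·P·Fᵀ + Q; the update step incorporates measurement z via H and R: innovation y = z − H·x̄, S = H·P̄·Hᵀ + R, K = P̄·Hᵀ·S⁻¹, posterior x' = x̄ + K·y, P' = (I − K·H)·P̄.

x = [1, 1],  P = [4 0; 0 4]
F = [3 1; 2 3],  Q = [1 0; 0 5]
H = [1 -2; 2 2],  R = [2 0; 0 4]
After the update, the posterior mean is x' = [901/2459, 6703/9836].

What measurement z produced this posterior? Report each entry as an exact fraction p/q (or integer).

z = [-1, 2]

x̄ = F·x = [4, 5]
P̄ = F·P·Fᵀ + Q = [41 36; 36 57]
S = H·P̄·Hᵀ + R = [127 -218; -218 684]
K = P̄·Hᵀ·S⁻¹ = [773/2459 800/2459; -3201/9836 3309/19672]
x' − x̄ = [-8935/2459, -42477/9836] = K·y
y = (KᵀK)⁻¹·Kᵀ·(x' − x̄) = [5, -16]
z = y + H·x̄ = [5, -16] + [-6, 18] = [-1, 2]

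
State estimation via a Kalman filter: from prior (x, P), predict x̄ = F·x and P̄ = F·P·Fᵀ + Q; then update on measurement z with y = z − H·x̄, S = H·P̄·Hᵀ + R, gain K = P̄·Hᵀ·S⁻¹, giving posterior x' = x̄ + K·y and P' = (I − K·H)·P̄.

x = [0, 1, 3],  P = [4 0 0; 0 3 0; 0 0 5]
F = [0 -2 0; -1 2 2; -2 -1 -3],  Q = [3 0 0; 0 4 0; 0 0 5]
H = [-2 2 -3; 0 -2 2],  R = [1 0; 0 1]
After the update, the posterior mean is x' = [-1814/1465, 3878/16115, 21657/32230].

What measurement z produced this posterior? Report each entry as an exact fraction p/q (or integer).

z = [1, 1]

x̄ = F·x = [-2, 8, -10]
P̄ = F·P·Fᵀ + Q = [15 -12 6; -12 40 -28; 6 -28 69]
S = H·P̄·Hᵀ + R = [1346 -926; -926 661]
K = P̄·Hᵀ·S⁻¹ = [-648/1465 -828/1465; -834/16115 -4484/16115; -2131/32230 3237/16115]
x' − x̄ = [1116/1465, -125042/16115, 343957/32230] = K·y
y = (KᵀK)⁻¹·Kᵀ·(x' − x̄) = [-49, 37]
z = y + H·x̄ = [-49, 37] + [50, -36] = [1, 1]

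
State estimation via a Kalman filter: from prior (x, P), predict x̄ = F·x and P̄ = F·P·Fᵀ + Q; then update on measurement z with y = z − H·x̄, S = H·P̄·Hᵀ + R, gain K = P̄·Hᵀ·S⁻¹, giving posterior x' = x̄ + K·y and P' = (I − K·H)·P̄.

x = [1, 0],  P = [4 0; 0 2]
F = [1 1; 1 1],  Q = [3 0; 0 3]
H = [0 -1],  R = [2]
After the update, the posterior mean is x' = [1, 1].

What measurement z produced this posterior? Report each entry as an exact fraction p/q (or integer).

z = [-1]

x̄ = F·x = [1, 1]
P̄ = F·P·Fᵀ + Q = [9 6; 6 9]
S = H·P̄·Hᵀ + R = [11]
K = P̄·Hᵀ·S⁻¹ = [-6/11; -9/11]
x' − x̄ = [0, 0] = K·y
y = (KᵀK)⁻¹·Kᵀ·(x' − x̄) = [0]
z = y + H·x̄ = [0] + [-1] = [-1]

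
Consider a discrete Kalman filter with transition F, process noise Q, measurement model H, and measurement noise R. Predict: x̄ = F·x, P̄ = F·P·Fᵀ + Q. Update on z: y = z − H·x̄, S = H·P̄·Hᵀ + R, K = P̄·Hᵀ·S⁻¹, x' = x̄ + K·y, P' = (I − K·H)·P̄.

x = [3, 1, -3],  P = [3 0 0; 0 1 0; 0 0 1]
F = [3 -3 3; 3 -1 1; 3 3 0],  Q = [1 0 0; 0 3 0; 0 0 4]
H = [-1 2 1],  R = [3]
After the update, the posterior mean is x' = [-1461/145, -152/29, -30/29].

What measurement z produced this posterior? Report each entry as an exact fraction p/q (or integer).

z = [-2]

x̄ = F·x = [-3, 5, 12]
P̄ = F·P·Fᵀ + Q = [46 33 18; 33 32 24; 18 24 40]
S = H·P̄·Hᵀ + R = [145]
K = P̄·Hᵀ·S⁻¹ = [38/145; 11/29; 14/29]
x' − x̄ = [-1026/145, -297/29, -378/29] = K·y
y = (KᵀK)⁻¹·Kᵀ·(x' − x̄) = [-27]
z = y + H·x̄ = [-27] + [25] = [-2]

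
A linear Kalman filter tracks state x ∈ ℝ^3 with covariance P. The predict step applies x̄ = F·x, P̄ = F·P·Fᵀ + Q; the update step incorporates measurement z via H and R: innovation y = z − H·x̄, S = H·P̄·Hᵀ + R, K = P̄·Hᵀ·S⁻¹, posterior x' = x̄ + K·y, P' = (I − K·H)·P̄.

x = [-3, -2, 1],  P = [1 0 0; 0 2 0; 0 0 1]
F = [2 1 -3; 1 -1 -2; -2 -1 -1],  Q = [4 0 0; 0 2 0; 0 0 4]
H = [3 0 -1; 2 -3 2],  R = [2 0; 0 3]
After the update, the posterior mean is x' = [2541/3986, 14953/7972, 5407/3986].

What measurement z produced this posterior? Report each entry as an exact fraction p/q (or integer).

z = [1, -2]

x̄ = F·x = [-11, -3, 7]
P̄ = F·P·Fᵀ + Q = [19 6 -3; 6 9 2; -3 2 11]
S = H·P̄·Hᵀ + R = [202 32; 32 84]
K = P̄·Hᵀ·S⁻¹ = [574/1993 227/3986; 212/1993 -1367/7972; -250/1993 665/3986]
x' − x̄ = [46387/3986, 38869/7972, -22495/3986] = K·y
y = (KᵀK)⁻¹·Kᵀ·(x' − x̄) = [41, -3]
z = y + H·x̄ = [41, -3] + [-40, 1] = [1, -2]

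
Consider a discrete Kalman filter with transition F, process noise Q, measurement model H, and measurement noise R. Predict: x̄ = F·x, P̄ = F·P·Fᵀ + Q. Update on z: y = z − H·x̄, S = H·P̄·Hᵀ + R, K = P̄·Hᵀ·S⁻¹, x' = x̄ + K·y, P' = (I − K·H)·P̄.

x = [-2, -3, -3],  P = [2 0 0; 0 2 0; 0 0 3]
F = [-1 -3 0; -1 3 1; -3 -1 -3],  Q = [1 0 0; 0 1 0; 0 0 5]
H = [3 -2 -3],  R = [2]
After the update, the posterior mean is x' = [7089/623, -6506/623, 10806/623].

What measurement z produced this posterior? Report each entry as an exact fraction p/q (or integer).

z = [3]

x̄ = F·x = [11, -10, 18]
P̄ = F·P·Fᵀ + Q = [21 -16 12; -16 24 -9; 12 -9 52]
S = H·P̄·Hᵀ + R = [623]
K = P̄·Hᵀ·S⁻¹ = [59/623; -69/623; -102/623]
x' − x̄ = [236/623, -276/623, -408/623] = K·y
y = (KᵀK)⁻¹·Kᵀ·(x' − x̄) = [4]
z = y + H·x̄ = [4] + [-1] = [3]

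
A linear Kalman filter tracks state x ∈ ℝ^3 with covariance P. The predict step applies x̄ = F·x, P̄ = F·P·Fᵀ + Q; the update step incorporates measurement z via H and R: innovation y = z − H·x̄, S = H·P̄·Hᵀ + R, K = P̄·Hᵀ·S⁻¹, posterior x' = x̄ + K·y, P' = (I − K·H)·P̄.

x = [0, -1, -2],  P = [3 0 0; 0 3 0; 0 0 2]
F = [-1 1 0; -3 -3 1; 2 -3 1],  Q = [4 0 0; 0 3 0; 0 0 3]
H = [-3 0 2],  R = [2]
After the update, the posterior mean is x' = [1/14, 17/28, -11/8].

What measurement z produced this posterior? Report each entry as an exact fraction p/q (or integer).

z = [-3]

x̄ = F·x = [-1, 1, 1]
P̄ = F·P·Fᵀ + Q = [10 0 -15; 0 59 11; -15 11 44]
S = H·P̄·Hᵀ + R = [448]
K = P̄·Hᵀ·S⁻¹ = [-15/112; 11/224; 19/64]
x' − x̄ = [15/14, -11/28, -19/8] = K·y
y = (KᵀK)⁻¹·Kᵀ·(x' − x̄) = [-8]
z = y + H·x̄ = [-8] + [5] = [-3]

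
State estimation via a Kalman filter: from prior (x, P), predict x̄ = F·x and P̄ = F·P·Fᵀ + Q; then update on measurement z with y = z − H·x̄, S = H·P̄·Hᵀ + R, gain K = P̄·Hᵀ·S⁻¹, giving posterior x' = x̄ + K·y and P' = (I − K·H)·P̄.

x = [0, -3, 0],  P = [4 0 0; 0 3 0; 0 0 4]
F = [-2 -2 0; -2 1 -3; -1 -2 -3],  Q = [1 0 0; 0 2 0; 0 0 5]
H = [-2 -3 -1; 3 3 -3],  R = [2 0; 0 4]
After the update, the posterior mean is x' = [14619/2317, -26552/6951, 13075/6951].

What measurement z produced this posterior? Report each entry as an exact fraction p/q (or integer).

x̄ = F·x = [6, -3, 6]
P̄ = F·P·Fᵀ + Q = [29 10 20; 10 57 38; 20 38 57]
S = H·P̄·Hᵀ + R = [1116 -378; -378 427]
K = P̄·Hᵀ·S⁻¹ = [-195/2648 633/9268; -9271/47664 585/18536; -12709/47664 -4245/18536]
x' − x̄ = [717/2317, -5699/6951, -28631/6951] = K·y
y = (KᵀK)⁻¹·Kᵀ·(x' − x̄) = [6, 11]
z = y + H·x̄ = [6, 11] + [-9, -9] = [-3, 2]

z = [-3, 2]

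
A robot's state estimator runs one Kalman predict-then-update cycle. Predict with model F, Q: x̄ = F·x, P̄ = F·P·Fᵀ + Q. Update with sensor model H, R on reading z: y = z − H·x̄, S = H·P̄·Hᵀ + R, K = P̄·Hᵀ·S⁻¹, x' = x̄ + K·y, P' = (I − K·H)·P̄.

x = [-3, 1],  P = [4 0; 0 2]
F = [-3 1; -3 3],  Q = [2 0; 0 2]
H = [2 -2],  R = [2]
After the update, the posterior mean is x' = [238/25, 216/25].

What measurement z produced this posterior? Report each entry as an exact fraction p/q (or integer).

x̄ = F·x = [10, 12]
P̄ = F·P·Fᵀ + Q = [40 42; 42 56]
S = H·P̄·Hᵀ + R = [50]
K = P̄·Hᵀ·S⁻¹ = [-2/25; -14/25]
x' − x̄ = [-12/25, -84/25] = K·y
y = (KᵀK)⁻¹·Kᵀ·(x' − x̄) = [6]
z = y + H·x̄ = [6] + [-4] = [2]

z = [2]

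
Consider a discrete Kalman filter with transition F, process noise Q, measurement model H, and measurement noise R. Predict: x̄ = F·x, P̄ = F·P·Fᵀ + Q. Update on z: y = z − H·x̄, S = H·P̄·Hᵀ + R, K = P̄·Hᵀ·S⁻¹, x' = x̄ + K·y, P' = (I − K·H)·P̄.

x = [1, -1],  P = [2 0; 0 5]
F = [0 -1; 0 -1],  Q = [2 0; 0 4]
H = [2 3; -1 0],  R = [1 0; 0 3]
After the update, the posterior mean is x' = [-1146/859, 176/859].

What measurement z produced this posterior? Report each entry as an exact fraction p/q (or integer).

x̄ = F·x = [1, 1]
P̄ = F·P·Fᵀ + Q = [7 5; 5 9]
S = H·P̄·Hᵀ + R = [170 -29; -29 10]
K = P̄·Hᵀ·S⁻¹ = [87/859 -349/859; 225/859 223/859]
x' − x̄ = [-2005/859, -683/859] = K·y
y = (KᵀK)⁻¹·Kᵀ·(x' − x̄) = [-7, 4]
z = y + H·x̄ = [-7, 4] + [5, -1] = [-2, 3]

z = [-2, 3]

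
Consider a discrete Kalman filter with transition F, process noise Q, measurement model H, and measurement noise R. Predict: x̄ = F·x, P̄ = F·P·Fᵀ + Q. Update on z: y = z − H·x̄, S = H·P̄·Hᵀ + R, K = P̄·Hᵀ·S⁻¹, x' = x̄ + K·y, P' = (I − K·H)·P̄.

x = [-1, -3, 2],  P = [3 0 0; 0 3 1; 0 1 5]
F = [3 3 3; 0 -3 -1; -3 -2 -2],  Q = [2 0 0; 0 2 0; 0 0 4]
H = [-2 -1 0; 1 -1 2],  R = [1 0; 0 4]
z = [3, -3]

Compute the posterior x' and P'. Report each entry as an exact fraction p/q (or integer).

x̄ = F·x = [-6, 7, 5]
P̄ = F·P·Fᵀ + Q = [119 -54 -87; -54 40 36; -87 36 71]
y = z − H·x̄ = [-2, 0]
S = H·P̄·Hᵀ + R = [301 24; 24 63]
K = P̄·Hᵀ·S⁻¹ = [-3856/6129 4115/18387; 1604/6129 -8254/18387; 2746/6129 2407/18387]
x' = x̄ + K·y = [-29062/6129, 39695/6129, 25153/6129]
P' = (I − K·H)·P̄ = [63656/18387 -115744/18387 -81470/18387; -115744/18387 226676/18387 154702/18387; -81470/18387 154702/18387 122900/18387]

x' = [-29062/6129, 39695/6129, 25153/6129]
P' = [63656/18387 -115744/18387 -81470/18387; -115744/18387 226676/18387 154702/18387; -81470/18387 154702/18387 122900/18387]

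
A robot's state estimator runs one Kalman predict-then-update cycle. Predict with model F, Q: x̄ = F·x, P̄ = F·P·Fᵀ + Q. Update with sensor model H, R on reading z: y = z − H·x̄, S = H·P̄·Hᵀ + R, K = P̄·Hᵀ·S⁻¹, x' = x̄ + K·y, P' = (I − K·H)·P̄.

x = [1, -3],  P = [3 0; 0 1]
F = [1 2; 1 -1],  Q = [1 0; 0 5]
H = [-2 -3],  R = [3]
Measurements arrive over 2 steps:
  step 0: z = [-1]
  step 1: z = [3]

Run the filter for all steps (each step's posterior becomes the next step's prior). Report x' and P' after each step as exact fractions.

step 0: x̄ = F·x = [-5, 4]
step 0: P̄ = F·P·Fᵀ + Q = [8 1; 1 9]
step 0: y = z − H·x̄ = [1]
step 0: S = H·P̄·Hᵀ + R = [128]
step 0: K = P̄·Hᵀ·S⁻¹ = [-19/128; -29/128]
step 0: x' = x̄ + K·y = [-659/128, 483/128]
step 0: P' = (I − K·H)·P̄ = [663/128 -423/128; -423/128 311/128]
step 1: x̄ = F·x = [307/128, -571/64]
step 1: P̄ = F·P·Fᵀ + Q = [343/128 -191/64; -191/64 615/32]
step 1: y = z − H·x̄ = [-607/32]
step 1: S = H·P̄·Hᵀ + R = [1207/8]
step 1: K = P̄·Hᵀ·S⁻¹ = [115/4828; -827/2414]
step 1: x' = x̄ + K·y = [37593/19312, -23401/9656]
step 1: P' = (I − K·H)·P̄ = [50097/19312 -16929/9656; -16929/9656 7297/4828]

step 0: x' = [-659/128, 483/128], P' = [663/128 -423/128; -423/128 311/128]
step 1: x' = [37593/19312, -23401/9656], P' = [50097/19312 -16929/9656; -16929/9656 7297/4828]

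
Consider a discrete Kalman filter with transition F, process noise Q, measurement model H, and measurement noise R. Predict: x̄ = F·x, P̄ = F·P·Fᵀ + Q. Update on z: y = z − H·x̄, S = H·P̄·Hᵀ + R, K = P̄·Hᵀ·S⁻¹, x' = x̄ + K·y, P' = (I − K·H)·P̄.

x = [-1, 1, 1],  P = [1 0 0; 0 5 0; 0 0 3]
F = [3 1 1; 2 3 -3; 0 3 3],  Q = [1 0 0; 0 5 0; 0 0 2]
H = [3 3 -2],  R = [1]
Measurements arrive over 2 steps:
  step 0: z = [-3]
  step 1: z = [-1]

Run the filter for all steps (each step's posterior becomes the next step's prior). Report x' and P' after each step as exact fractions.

step 0: x' = [-4/25, 143/50, 139/25], P' = [401/25 33/50 1877/75; 33/50 1539/100 1197/50; 1877/75 1197/50 16529/225]
step 1: x' = [-12709/1878, 72251/123322, -1080525/123322], P' = [288931/1252 -150373/1252 624053/3756; -150373/1252 16890031/246644 -19121969/246644; 624053/3756 -19121969/246644 32868599/246644]

step 0: x̄ = F·x = [-1, -2, 6]
step 0: P̄ = F·P·Fᵀ + Q = [18 12 24; 12 81 18; 24 18 74]
step 0: y = z − H·x̄ = [18]
step 0: S = H·P̄·Hᵀ + R = [900]
step 0: K = P̄·Hᵀ·S⁻¹ = [7/150; 27/100; -11/450]
step 0: x' = x̄ + K·y = [-4/25, 143/50, 139/25]
step 0: P' = (I − K·H)·P̄ = [401/25 33/50 1877/75; 33/50 1539/100 1197/50; 1877/75 1197/50 16529/225]
step 1: x̄ = F·x = [397/50, -421/50, 1263/50]
step 1: P̄ = F·P·Fᵀ + Q = [392591/900 -73771/300 192413/300; -73771/300 14551/100 -36853/100; 192413/300 -36853/100 123259/100]
step 1: y = z − H·x̄ = [1274/25]
step 1: S = H·P̄·Hᵀ + R = [61661/25]
step 1: K = P̄·Hᵀ·S⁻¹ = [-271/939; 10897/61661; -41166/61661]
step 1: x' = x̄ + K·y = [-12709/1878, 72251/123322, -1080525/123322]
step 1: P' = (I − K·H)·P̄ = [288931/1252 -150373/1252 624053/3756; -150373/1252 16890031/246644 -19121969/246644; 624053/3756 -19121969/246644 32868599/246644]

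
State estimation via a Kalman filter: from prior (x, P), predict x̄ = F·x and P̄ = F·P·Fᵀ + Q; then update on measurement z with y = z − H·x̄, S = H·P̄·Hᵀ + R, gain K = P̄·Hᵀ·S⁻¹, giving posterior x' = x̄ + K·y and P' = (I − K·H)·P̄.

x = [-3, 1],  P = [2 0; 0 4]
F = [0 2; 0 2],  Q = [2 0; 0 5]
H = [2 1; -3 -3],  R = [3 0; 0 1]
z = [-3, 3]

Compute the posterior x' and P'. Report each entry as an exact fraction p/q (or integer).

x' = [-124/127, -44/635]
P' = [694/635 -698/635; -698/635 769/635]

x̄ = F·x = [2, 2]
P̄ = F·P·Fᵀ + Q = [18 16; 16 21]
y = z − H·x̄ = [-9, 15]
S = H·P̄·Hᵀ + R = [160 -315; -315 640]
K = P̄·Hᵀ·S⁻¹ = [46/127 12/635; -209/635 -213/635]
x' = x̄ + K·y = [-124/127, -44/635]
P' = (I − K·H)·P̄ = [694/635 -698/635; -698/635 769/635]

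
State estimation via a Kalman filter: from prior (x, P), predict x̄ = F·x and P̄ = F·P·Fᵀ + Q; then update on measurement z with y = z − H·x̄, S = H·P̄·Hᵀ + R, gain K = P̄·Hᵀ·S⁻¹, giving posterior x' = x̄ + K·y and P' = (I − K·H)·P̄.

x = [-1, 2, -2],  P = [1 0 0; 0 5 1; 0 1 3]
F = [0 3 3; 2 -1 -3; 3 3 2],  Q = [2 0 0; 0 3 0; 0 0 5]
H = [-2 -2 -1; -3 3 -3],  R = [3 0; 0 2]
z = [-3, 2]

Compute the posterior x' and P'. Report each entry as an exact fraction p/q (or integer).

x' = [496566/573043, 543260/573043, -337024/573043]
P' = [1276620/573043 -416804/573043 -1646132/573043; -416804/573043 335629/573043 695021/573043; -1646132/573043 695021/573043 2363631/573043]

x̄ = F·x = [0, 2, -1]
P̄ = F·P·Fᵀ + Q = [92 -54 78; -54 45 -38; 78 -38 83]
y = z − H·x̄ = [0, -7]
S = H·P̄·Hᵀ + R = [362 1119; 1119 5042]
K = P̄·Hᵀ·S⁻¹ = [-24500/573043 -70938/573043; -177557/573043 86118/573043; -153803/573043 -33717/573043]
x' = x̄ + K·y = [496566/573043, 543260/573043, -337024/573043]
P' = (I − K·H)·P̄ = [1276620/573043 -416804/573043 -1646132/573043; -416804/573043 335629/573043 695021/573043; -1646132/573043 695021/573043 2363631/573043]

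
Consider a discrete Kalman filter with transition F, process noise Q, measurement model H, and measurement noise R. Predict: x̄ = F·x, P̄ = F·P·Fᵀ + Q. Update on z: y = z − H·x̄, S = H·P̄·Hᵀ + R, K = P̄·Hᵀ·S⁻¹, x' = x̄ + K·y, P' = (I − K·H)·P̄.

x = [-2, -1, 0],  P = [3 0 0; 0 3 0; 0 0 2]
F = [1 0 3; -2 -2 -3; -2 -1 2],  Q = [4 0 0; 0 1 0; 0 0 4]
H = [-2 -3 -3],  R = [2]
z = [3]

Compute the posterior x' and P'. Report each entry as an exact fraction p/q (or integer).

x' = [-70/39, 12/13, -9/13]
P' = [974/39 -1215/52 349/52; -1215/52 5677/208 -2415/208; 349/52 -2415/208 1509/208]

x̄ = F·x = [-2, 6, 5]
P̄ = F·P·Fᵀ + Q = [25 -24 6; -24 43 6; 6 6 27]
y = z − H·x̄ = [32]
S = H·P̄·Hᵀ + R = [624]
K = P̄·Hᵀ·S⁻¹ = [1/156; -33/208; -37/208]
x' = x̄ + K·y = [-70/39, 12/13, -9/13]
P' = (I − K·H)·P̄ = [974/39 -1215/52 349/52; -1215/52 5677/208 -2415/208; 349/52 -2415/208 1509/208]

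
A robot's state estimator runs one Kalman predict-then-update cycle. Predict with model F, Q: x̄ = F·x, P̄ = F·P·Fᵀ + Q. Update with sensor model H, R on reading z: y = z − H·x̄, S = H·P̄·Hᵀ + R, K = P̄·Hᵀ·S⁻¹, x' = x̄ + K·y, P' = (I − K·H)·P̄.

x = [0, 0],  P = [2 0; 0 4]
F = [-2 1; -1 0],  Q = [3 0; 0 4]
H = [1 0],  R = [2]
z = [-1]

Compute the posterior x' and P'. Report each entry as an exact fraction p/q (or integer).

x' = [-15/17, -4/17]
P' = [30/17 8/17; 8/17 86/17]

x̄ = F·x = [0, 0]
P̄ = F·P·Fᵀ + Q = [15 4; 4 6]
y = z − H·x̄ = [-1]
S = H·P̄·Hᵀ + R = [17]
K = P̄·Hᵀ·S⁻¹ = [15/17; 4/17]
x' = x̄ + K·y = [-15/17, -4/17]
P' = (I − K·H)·P̄ = [30/17 8/17; 8/17 86/17]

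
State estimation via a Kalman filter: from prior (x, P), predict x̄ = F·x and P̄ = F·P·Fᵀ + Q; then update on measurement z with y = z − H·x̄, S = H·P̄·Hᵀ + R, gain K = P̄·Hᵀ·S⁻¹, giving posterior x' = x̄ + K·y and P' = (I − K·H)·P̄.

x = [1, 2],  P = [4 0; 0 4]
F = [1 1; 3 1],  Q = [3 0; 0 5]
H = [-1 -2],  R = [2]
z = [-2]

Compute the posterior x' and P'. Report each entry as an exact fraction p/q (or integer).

x' = [298/257, 119/257]
P' = [978/257 -446/257; -446/257 329/257]

x̄ = F·x = [3, 5]
P̄ = F·P·Fᵀ + Q = [11 16; 16 45]
y = z − H·x̄ = [11]
S = H·P̄·Hᵀ + R = [257]
K = P̄·Hᵀ·S⁻¹ = [-43/257; -106/257]
x' = x̄ + K·y = [298/257, 119/257]
P' = (I − K·H)·P̄ = [978/257 -446/257; -446/257 329/257]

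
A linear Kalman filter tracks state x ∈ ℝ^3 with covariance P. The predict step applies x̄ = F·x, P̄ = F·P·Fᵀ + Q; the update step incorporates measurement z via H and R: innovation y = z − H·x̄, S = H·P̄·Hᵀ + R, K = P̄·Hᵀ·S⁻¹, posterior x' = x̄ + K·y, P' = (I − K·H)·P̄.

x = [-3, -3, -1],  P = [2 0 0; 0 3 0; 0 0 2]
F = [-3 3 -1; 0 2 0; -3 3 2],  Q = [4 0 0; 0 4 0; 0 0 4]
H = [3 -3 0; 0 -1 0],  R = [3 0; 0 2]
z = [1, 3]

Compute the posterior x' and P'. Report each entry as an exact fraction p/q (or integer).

x' = [-119/40, -203/60, -149/40]
P' = [591/280 249/140 83/40; 249/140 373/210 37/20; 83/40 37/20 993/40]

x̄ = F·x = [1, -6, -2]
P̄ = F·P·Fᵀ + Q = [51 18 41; 18 16 18; 41 18 57]
y = z − H·x̄ = [-20, -3]
S = H·P̄·Hᵀ + R = [282 -6; -6 18]
K = P̄·Hᵀ·S⁻¹ = [93/280 -249/280; 1/420 -373/420; 9/40 -37/40]
x' = x̄ + K·y = [-119/40, -203/60, -149/40]
P' = (I − K·H)·P̄ = [591/280 249/140 83/40; 249/140 373/210 37/20; 83/40 37/20 993/40]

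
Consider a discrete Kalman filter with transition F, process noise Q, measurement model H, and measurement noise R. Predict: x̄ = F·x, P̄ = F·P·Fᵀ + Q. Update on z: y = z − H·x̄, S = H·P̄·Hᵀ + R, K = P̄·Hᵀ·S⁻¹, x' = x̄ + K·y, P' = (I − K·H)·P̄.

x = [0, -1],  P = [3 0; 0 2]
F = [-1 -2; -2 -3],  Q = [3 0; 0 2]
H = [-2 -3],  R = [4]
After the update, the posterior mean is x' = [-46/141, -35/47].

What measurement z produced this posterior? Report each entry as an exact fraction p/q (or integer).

x̄ = F·x = [2, 3]
P̄ = F·P·Fᵀ + Q = [14 18; 18 32]
S = H·P̄·Hᵀ + R = [564]
K = P̄·Hᵀ·S⁻¹ = [-41/282; -11/47]
x' − x̄ = [-328/141, -176/47] = K·y
y = (KᵀK)⁻¹·Kᵀ·(x' − x̄) = [16]
z = y + H·x̄ = [16] + [-13] = [3]

z = [3]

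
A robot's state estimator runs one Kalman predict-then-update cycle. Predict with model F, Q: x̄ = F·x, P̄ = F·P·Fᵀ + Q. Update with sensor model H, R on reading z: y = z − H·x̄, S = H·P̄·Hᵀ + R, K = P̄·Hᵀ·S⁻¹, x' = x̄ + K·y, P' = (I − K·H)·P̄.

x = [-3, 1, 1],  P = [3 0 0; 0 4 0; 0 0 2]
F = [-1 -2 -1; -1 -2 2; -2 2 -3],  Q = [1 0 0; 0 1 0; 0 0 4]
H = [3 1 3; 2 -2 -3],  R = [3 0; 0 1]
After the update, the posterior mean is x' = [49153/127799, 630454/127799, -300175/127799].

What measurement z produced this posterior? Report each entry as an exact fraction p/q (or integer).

z = [-1, -2]

x̄ = F·x = [0, 3, 5]
P̄ = F·P·Fᵀ + Q = [22 15 -4; 15 28 -22; -4 -22 50]
S = H·P̄·Hᵀ + R = [565 -224; -224 315]
K = P̄·Hᵀ·S⁻¹ = [3937/18257 30146/127799; 1595/18257 24168/127799; 1572/18257 -38426/127799]
x' − x̄ = [49153/127799, 247057/127799, -939170/127799] = K·y
y = (KᵀK)⁻¹·Kᵀ·(x' − x̄) = [-19, 19]
z = y + H·x̄ = [-19, 19] + [18, -21] = [-1, -2]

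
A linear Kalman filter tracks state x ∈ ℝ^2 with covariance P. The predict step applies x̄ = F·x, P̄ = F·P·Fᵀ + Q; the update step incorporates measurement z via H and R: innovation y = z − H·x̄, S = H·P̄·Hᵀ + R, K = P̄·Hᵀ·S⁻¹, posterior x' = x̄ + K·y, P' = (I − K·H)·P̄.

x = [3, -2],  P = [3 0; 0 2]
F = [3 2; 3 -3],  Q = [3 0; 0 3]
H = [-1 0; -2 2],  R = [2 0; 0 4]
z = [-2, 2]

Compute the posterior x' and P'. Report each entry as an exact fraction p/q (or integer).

x̄ = F·x = [5, 15]
P̄ = F·P·Fᵀ + Q = [38 15; 15 48]
y = z − H·x̄ = [3, -18]
S = H·P̄·Hᵀ + R = [40 46; 46 228]
K = P̄·Hᵀ·S⁻¹ = [-1637/1751 -23/1751; -1614/1751 1665/3502]
x' = x̄ + K·y = [4258/1751, 6438/1751]
P' = (I − K·H)·P̄ = [3274/1751 3228/1751; 3228/1751 4893/1751]

x' = [4258/1751, 6438/1751]
P' = [3274/1751 3228/1751; 3228/1751 4893/1751]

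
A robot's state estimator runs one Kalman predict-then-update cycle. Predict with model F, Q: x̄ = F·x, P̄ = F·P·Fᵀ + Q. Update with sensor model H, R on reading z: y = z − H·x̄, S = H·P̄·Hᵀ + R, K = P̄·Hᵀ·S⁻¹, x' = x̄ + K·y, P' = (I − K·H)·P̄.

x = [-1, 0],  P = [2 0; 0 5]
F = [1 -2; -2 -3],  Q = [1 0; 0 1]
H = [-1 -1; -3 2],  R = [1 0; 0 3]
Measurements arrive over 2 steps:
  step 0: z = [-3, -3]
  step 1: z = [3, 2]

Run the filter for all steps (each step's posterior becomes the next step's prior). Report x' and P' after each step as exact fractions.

step 0: x' = [25433/14651, 18162/14651], P' = [4031/14651 1776/14651; 1776/14651 6954/14651]
step 1: x' = [-4644601/3336107, -5893516/3336107], P' = [838254/3336107 387084/3336107; 387084/3336107 3015435/6672214]

step 0: x̄ = F·x = [-1, 2]
step 0: P̄ = F·P·Fᵀ + Q = [23 26; 26 54]
step 0: y = z − H·x̄ = [-2, -10]
step 0: S = H·P̄·Hᵀ + R = [130 -13; -13 114]
step 0: K = P̄·Hᵀ·S⁻¹ = [-5807/14651 -219/1127; -8730/14651 220/1127]
step 0: x' = x̄ + K·y = [25433/14651, 18162/14651]
step 0: P' = (I − K·H)·P̄ = [4031/14651 1776/14651; 1776/14651 6954/14651]
step 1: x̄ = F·x = [-10891/14651, -8104/1127]
step 1: P̄ = F·P·Fᵀ + Q = [39394/14651 2726/1127; 2726/1127 8821/1127]
step 1: y = z − H·x̄ = [-72290/14651, 29619/2093]
step 1: S = H·P̄·Hᵀ + R = [239594/14651 -10818/2093; -10818/2093 8815/299]
step 1: K = P̄·Hᵀ·S⁻¹ = [-1225338/3336107 -580198/3336107; -3789603/6672214 618061/3336107]
step 1: x' = x̄ + K·y = [-4644601/3336107, -5893516/3336107]
step 1: P' = (I − K·H)·P̄ = [838254/3336107 387084/3336107; 387084/3336107 3015435/6672214]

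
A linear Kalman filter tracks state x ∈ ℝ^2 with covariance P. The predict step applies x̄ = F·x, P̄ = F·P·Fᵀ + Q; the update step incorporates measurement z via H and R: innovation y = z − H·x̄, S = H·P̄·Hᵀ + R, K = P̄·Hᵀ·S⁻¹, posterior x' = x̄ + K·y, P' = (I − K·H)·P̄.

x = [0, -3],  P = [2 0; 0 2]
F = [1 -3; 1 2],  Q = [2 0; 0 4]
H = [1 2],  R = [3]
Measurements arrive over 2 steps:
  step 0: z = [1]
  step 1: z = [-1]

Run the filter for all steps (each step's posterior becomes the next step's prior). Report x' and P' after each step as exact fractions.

step 0: x̄ = F·x = [9, -6]
step 0: P̄ = F·P·Fᵀ + Q = [22 -10; -10 14]
step 0: y = z − H·x̄ = [4]
step 0: S = H·P̄·Hᵀ + R = [41]
step 0: K = P̄·Hᵀ·S⁻¹ = [2/41; 18/41]
step 0: x' = x̄ + K·y = [377/41, -174/41]
step 0: P' = (I − K·H)·P̄ = [898/41 -446/41; -446/41 250/41]
step 1: x̄ = F·x = [899/41, 29/41]
step 1: P̄ = F·P·Fᵀ + Q = [5906/41 -156/41; -156/41 278/41]
step 1: y = z − H·x̄ = [-998/41]
step 1: S = H·P̄·Hᵀ + R = [6517/41]
step 1: K = P̄·Hᵀ·S⁻¹ = [5594/6517; 400/6517]
step 1: x' = x̄ + K·y = [6731/6517, -5127/6517]
step 1: P' = (I − K·H)·P̄ = [175526/6517 -79372/6517; -79372/6517 40286/6517]

step 0: x' = [377/41, -174/41], P' = [898/41 -446/41; -446/41 250/41]
step 1: x' = [6731/6517, -5127/6517], P' = [175526/6517 -79372/6517; -79372/6517 40286/6517]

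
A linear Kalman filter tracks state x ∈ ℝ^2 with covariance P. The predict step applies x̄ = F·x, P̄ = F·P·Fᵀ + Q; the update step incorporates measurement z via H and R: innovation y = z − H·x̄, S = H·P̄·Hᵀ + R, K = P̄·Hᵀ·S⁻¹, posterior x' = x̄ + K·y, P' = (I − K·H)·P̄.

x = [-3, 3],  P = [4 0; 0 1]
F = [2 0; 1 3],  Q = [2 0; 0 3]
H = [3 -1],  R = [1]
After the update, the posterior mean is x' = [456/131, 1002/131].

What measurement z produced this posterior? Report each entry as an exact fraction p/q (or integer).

x̄ = F·x = [-6, 6]
P̄ = F·P·Fᵀ + Q = [18 8; 8 16]
S = H·P̄·Hᵀ + R = [131]
K = P̄·Hᵀ·S⁻¹ = [46/131; 8/131]
x' − x̄ = [1242/131, 216/131] = K·y
y = (KᵀK)⁻¹·Kᵀ·(x' − x̄) = [27]
z = y + H·x̄ = [27] + [-24] = [3]

z = [3]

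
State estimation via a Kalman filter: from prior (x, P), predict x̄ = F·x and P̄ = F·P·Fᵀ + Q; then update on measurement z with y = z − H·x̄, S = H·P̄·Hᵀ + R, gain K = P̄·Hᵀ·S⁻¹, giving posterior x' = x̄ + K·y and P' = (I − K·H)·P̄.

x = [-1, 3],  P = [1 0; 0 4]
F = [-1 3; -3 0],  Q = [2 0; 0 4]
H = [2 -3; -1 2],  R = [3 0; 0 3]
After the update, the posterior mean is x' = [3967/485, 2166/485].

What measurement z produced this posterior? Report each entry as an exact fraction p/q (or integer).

z = [3, 1]

x̄ = F·x = [10, 3]
P̄ = F·P·Fᵀ + Q = [39 3; 3 13]
S = H·P̄·Hᵀ + R = [240 -135; -135 82]
K = P̄·Hᵀ·S⁻¹ = [401/485 93/97; 133/485 71/97]
x' − x̄ = [-883/485, 711/485] = K·y
y = (KᵀK)⁻¹·Kᵀ·(x' − x̄) = [-8, 5]
z = y + H·x̄ = [-8, 5] + [11, -4] = [3, 1]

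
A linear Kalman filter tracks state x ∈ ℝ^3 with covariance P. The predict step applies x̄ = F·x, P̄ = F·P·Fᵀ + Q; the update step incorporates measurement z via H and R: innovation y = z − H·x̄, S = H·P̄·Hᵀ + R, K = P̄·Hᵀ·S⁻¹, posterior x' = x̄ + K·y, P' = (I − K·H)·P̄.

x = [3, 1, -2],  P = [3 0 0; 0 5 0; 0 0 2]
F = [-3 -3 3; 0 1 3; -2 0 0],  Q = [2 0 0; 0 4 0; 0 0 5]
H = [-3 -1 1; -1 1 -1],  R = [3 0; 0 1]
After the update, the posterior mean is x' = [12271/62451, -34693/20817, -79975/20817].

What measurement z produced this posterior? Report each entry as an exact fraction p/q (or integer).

x̄ = F·x = [-18, -5, -6]
P̄ = F·P·Fᵀ + Q = [92 3 18; 3 27 0; 18 0 17]
S = H·P̄·Hᵀ + R = [785 262; 262 167]
K = P̄·Hᵀ·S⁻¹ = [-15553/62451 -15613/62451; -4100/20817 9424/20817; 997/20817 -5927/20817]
x' − x̄ = [1136389/62451, 69392/20817, 44927/20817] = K·y
y = (KᵀK)⁻¹·Kᵀ·(x' − x̄) = [-56, -17]
z = y + H·x̄ = [-56, -17] + [53, 19] = [-3, 2]

z = [-3, 2]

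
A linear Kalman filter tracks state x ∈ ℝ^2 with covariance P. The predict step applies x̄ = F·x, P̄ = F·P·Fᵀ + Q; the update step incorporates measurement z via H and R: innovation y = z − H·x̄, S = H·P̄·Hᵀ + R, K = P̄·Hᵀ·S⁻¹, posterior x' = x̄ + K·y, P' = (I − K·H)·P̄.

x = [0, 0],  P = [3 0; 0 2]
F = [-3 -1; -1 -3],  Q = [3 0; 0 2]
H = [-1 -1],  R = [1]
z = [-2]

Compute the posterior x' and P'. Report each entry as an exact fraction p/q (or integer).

x̄ = F·x = [0, 0]
P̄ = F·P·Fᵀ + Q = [32 15; 15 23]
y = z − H·x̄ = [-2]
S = H·P̄·Hᵀ + R = [86]
K = P̄·Hᵀ·S⁻¹ = [-47/86; -19/43]
x' = x̄ + K·y = [47/43, 38/43]
P' = (I − K·H)·P̄ = [543/86 -248/43; -248/43 267/43]

x' = [47/43, 38/43]
P' = [543/86 -248/43; -248/43 267/43]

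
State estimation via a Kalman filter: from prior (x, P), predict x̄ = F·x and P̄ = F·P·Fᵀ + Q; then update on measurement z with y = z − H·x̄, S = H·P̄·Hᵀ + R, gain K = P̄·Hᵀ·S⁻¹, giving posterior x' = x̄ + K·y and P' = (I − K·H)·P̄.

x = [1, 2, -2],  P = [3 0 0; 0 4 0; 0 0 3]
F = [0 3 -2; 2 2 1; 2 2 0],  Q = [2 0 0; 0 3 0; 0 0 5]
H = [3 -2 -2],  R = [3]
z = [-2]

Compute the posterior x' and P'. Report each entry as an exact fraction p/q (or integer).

x' = [402/49, 124/21, 1082/147]
P' = [1966/49 598/21 4628/147; 598/21 206/9 1264/63; 4628/147 1264/63 12053/441]

x̄ = F·x = [10, 4, 6]
P̄ = F·P·Fᵀ + Q = [50 18 24; 18 34 28; 24 28 33]
y = z − H·x̄ = [-12]
S = H·P̄·Hᵀ + R = [441]
K = P̄·Hᵀ·S⁻¹ = [22/147; -10/63; -50/441]
x' = x̄ + K·y = [402/49, 124/21, 1082/147]
P' = (I − K·H)·P̄ = [1966/49 598/21 4628/147; 598/21 206/9 1264/63; 4628/147 1264/63 12053/441]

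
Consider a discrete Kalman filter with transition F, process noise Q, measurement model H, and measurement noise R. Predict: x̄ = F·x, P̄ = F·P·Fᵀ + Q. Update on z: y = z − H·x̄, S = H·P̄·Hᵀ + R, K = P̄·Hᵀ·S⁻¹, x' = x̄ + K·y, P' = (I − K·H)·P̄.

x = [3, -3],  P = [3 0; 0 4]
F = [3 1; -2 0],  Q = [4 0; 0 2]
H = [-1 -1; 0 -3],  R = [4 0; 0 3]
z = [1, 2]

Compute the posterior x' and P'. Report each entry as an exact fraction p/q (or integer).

x̄ = F·x = [6, -6]
P̄ = F·P·Fᵀ + Q = [35 -18; -18 14]
y = z − H·x̄ = [1, -16]
S = H·P̄·Hᵀ + R = [17 -12; -12 129]
K = P̄·Hᵀ·S⁻¹ = [-515/683 238/683; 4/683 -222/683]
x' = x̄ + K·y = [-225/683, -542/683]
P' = (I − K·H)·P̄ = [2298/683 -238/683; -238/683 222/683]

x' = [-225/683, -542/683]
P' = [2298/683 -238/683; -238/683 222/683]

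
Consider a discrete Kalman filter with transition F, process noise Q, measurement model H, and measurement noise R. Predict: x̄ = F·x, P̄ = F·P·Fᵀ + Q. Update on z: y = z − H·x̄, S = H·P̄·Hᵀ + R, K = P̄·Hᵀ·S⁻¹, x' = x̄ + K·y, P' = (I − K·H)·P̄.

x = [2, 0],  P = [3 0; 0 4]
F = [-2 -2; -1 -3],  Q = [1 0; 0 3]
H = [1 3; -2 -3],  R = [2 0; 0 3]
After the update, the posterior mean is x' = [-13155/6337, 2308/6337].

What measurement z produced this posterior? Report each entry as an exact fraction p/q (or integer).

x̄ = F·x = [-4, -2]
P̄ = F·P·Fᵀ + Q = [29 30; 30 42]
S = H·P̄·Hᵀ + R = [589 -706; -706 857]
K = P̄·Hᵀ·S⁻¹ = [-2505/6337 -3158/6337; 2376/6337 582/6337]
x' − x̄ = [12193/6337, 14982/6337] = K·y
y = (KᵀK)⁻¹·Kᵀ·(x' − x̄) = [9, -11]
z = y + H·x̄ = [9, -11] + [-10, 14] = [-1, 3]

z = [-1, 3]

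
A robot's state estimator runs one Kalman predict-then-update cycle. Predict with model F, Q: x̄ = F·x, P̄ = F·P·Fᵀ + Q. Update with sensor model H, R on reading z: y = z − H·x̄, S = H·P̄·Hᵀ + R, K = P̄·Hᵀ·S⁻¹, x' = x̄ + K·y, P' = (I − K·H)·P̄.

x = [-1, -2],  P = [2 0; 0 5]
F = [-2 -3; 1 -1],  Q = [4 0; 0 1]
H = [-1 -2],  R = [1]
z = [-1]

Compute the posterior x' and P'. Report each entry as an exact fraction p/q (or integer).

x' = [361/134, -109/134]
P' = [1397/134 -659/134; -659/134 343/134]

x̄ = F·x = [8, 1]
P̄ = F·P·Fᵀ + Q = [57 11; 11 8]
y = z − H·x̄ = [9]
S = H·P̄·Hᵀ + R = [134]
K = P̄·Hᵀ·S⁻¹ = [-79/134; -27/134]
x' = x̄ + K·y = [361/134, -109/134]
P' = (I − K·H)·P̄ = [1397/134 -659/134; -659/134 343/134]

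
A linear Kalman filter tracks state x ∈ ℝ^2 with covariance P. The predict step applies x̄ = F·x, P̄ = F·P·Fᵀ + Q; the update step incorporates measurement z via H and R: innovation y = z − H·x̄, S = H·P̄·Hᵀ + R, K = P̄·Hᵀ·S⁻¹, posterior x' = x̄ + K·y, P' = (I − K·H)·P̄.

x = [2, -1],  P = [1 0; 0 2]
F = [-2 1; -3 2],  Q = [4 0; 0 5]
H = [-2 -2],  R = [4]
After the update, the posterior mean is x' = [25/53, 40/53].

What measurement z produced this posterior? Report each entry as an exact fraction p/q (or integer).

x̄ = F·x = [-5, -8]
P̄ = F·P·Fᵀ + Q = [10 10; 10 22]
S = H·P̄·Hᵀ + R = [212]
K = P̄·Hᵀ·S⁻¹ = [-10/53; -16/53]
x' − x̄ = [290/53, 464/53] = K·y
y = (KᵀK)⁻¹·Kᵀ·(x' − x̄) = [-29]
z = y + H·x̄ = [-29] + [26] = [-3]

z = [-3]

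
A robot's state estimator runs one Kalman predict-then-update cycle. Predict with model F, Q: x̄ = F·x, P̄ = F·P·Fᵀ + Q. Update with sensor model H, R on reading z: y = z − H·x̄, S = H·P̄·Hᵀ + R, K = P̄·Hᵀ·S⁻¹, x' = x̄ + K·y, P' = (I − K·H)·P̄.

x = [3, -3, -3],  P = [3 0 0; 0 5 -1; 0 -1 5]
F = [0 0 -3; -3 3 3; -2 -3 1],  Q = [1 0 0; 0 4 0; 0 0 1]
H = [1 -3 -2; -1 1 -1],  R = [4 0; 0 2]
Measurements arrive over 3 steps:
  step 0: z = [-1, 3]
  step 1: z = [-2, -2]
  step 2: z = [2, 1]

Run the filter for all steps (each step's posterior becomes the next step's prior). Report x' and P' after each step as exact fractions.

step 0: x̄ = F·x = [9, -27, 0]
step 0: P̄ = F·P·Fᵀ + Q = [46 -36 -24; -36 103 -6; -24 -6 69]
step 0: y = z − H·x̄ = [-91, 39]
step 0: S = H·P̄·Hᵀ + R = [1493 -391; -391 256]
step 0: K = P̄·Hᵀ·S⁻¹ = [29034/229327 -7612/229327; -4079/32761 12326/32761; -8115/32761 -18921/32761]
step 0: x' = x̄ + K·y = [-875019/229327, -32644/32761, 546/32761]
step 0: P' = (I − K·H)·P̄ = [4242678/229327 359470/32761 -244452/32761; 359470/32761 228806/32761 -155316/32761; -244452/32761 -155316/32761 126978/32761]
step 1: x̄ = F·x = [-1638/32761, 10779/1267, 2439384/229327]
step 1: P̄ = F·P·Fᵀ + Q = [1175563/32761 -10746/181 -3245490/32761; -10746/181 838/7 238566/1267; -3245490/32761 238566/1267 76067071/229327]
step 1: y = z − H·x̄ = [10284577/229327, 18265/229327]
step 1: S = H·P̄·Hᵀ + R = [1251228159/229327 27545335/229327; 27545335/229327 7640996/229327]
step 1: K = P̄·Hᵀ·S⁻¹ = [3044027721/38381367557 -6581820616/38381367557; -447823678/2952412889 798495066/2952412889; -8920826205/38381367557 -18916654765/38381367557]
step 1: x' = x̄ + K·y = [134071608545/38381367557, 5097794885/2952412889, 6691131914/38381367557]
step 1: P' = (I − K·H)·P̄ = [147812428306/38381367557 6229752178/2952412889 -53662008760/38381367557; 6229752178/2952412889 4734906302/2952412889 -3091836008/2952412889; -53662008760/38381367557 -3091836008/2952412889 51301450186/38381367557]
step 2: x̄ = F·x = [-20073395742/38381367557, -183327429378/38381367557, -460266085691/38381367557]
step 2: P̄ = F·P·Fᵀ + Q = [500094419231/38381367557 -582926317578/38381367557 -837621216054/38381367557; -582926317578/38381367557 1284198936146/38381367557 1453876505466/38381367557; -837621216054/38381367557 1453876505466/38381367557 2662569151733/38381367557]
step 2: y = z − H·x̄ = [-1373678328660/38381367557, -258630684498/38381367557]
step 2: S = H·P̄·Hᵀ + R = [47156247756981/38381367557 -743002905103/38381367557; -743002905103/38381367557 1106482434340/38381367557]
step 2: K = P̄·Hᵀ·S⁻¹ = [108376353305115/1345066884832183 -225538893186248/1345066884832183; -203696781359978/1345066884832183 365572822139622/1345066884832183; -310587128854887/1345066884832183 -659642673992351/1345066884832183]
step 2: x' = x̄ + K·y = [-3062502378345126/1345066884832183, -1597706212487850/1345066884832183, -568974663928855/1345066884832183]
step 2: P' = (I − K·H)·P̄ = [5003259595164134/1345066884832183 2734823559905390/1345066884832183 -1817358248886248/1345066884832183; 2734823559905390/1345066884832183 2096309818742914/1345066884832183 -1369659385441720/1345066884832183; -1817358248886248/1345066884832183 -1369659385441720/1345066884832183 1766984211429230/1345066884832183]

step 0: x' = [-875019/229327, -32644/32761, 546/32761], P' = [4242678/229327 359470/32761 -244452/32761; 359470/32761 228806/32761 -155316/32761; -244452/32761 -155316/32761 126978/32761]
step 1: x' = [134071608545/38381367557, 5097794885/2952412889, 6691131914/38381367557], P' = [147812428306/38381367557 6229752178/2952412889 -53662008760/38381367557; 6229752178/2952412889 4734906302/2952412889 -3091836008/2952412889; -53662008760/38381367557 -3091836008/2952412889 51301450186/38381367557]
step 2: x' = [-3062502378345126/1345066884832183, -1597706212487850/1345066884832183, -568974663928855/1345066884832183], P' = [5003259595164134/1345066884832183 2734823559905390/1345066884832183 -1817358248886248/1345066884832183; 2734823559905390/1345066884832183 2096309818742914/1345066884832183 -1369659385441720/1345066884832183; -1817358248886248/1345066884832183 -1369659385441720/1345066884832183 1766984211429230/1345066884832183]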